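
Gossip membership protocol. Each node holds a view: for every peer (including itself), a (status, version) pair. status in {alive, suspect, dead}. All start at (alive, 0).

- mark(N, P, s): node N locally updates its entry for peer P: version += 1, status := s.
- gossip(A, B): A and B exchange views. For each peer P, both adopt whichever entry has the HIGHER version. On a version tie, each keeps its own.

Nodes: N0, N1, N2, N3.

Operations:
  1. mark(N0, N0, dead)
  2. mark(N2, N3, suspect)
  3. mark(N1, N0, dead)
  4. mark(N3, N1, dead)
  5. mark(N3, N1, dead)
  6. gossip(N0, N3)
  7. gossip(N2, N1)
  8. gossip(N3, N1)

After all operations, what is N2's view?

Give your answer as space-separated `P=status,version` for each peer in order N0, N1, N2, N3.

Answer: N0=dead,1 N1=alive,0 N2=alive,0 N3=suspect,1

Derivation:
Op 1: N0 marks N0=dead -> (dead,v1)
Op 2: N2 marks N3=suspect -> (suspect,v1)
Op 3: N1 marks N0=dead -> (dead,v1)
Op 4: N3 marks N1=dead -> (dead,v1)
Op 5: N3 marks N1=dead -> (dead,v2)
Op 6: gossip N0<->N3 -> N0.N0=(dead,v1) N0.N1=(dead,v2) N0.N2=(alive,v0) N0.N3=(alive,v0) | N3.N0=(dead,v1) N3.N1=(dead,v2) N3.N2=(alive,v0) N3.N3=(alive,v0)
Op 7: gossip N2<->N1 -> N2.N0=(dead,v1) N2.N1=(alive,v0) N2.N2=(alive,v0) N2.N3=(suspect,v1) | N1.N0=(dead,v1) N1.N1=(alive,v0) N1.N2=(alive,v0) N1.N3=(suspect,v1)
Op 8: gossip N3<->N1 -> N3.N0=(dead,v1) N3.N1=(dead,v2) N3.N2=(alive,v0) N3.N3=(suspect,v1) | N1.N0=(dead,v1) N1.N1=(dead,v2) N1.N2=(alive,v0) N1.N3=(suspect,v1)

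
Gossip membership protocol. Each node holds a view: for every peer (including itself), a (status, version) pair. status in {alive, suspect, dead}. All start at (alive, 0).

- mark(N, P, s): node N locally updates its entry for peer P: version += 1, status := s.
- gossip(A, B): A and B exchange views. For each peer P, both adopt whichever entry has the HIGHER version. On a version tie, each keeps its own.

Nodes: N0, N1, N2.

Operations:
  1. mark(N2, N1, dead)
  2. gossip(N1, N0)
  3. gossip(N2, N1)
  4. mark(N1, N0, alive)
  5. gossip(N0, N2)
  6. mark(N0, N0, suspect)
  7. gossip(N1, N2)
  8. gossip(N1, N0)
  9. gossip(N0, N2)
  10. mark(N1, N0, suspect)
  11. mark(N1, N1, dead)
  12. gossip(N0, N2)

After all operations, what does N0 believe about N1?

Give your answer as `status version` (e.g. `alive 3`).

Answer: dead 1

Derivation:
Op 1: N2 marks N1=dead -> (dead,v1)
Op 2: gossip N1<->N0 -> N1.N0=(alive,v0) N1.N1=(alive,v0) N1.N2=(alive,v0) | N0.N0=(alive,v0) N0.N1=(alive,v0) N0.N2=(alive,v0)
Op 3: gossip N2<->N1 -> N2.N0=(alive,v0) N2.N1=(dead,v1) N2.N2=(alive,v0) | N1.N0=(alive,v0) N1.N1=(dead,v1) N1.N2=(alive,v0)
Op 4: N1 marks N0=alive -> (alive,v1)
Op 5: gossip N0<->N2 -> N0.N0=(alive,v0) N0.N1=(dead,v1) N0.N2=(alive,v0) | N2.N0=(alive,v0) N2.N1=(dead,v1) N2.N2=(alive,v0)
Op 6: N0 marks N0=suspect -> (suspect,v1)
Op 7: gossip N1<->N2 -> N1.N0=(alive,v1) N1.N1=(dead,v1) N1.N2=(alive,v0) | N2.N0=(alive,v1) N2.N1=(dead,v1) N2.N2=(alive,v0)
Op 8: gossip N1<->N0 -> N1.N0=(alive,v1) N1.N1=(dead,v1) N1.N2=(alive,v0) | N0.N0=(suspect,v1) N0.N1=(dead,v1) N0.N2=(alive,v0)
Op 9: gossip N0<->N2 -> N0.N0=(suspect,v1) N0.N1=(dead,v1) N0.N2=(alive,v0) | N2.N0=(alive,v1) N2.N1=(dead,v1) N2.N2=(alive,v0)
Op 10: N1 marks N0=suspect -> (suspect,v2)
Op 11: N1 marks N1=dead -> (dead,v2)
Op 12: gossip N0<->N2 -> N0.N0=(suspect,v1) N0.N1=(dead,v1) N0.N2=(alive,v0) | N2.N0=(alive,v1) N2.N1=(dead,v1) N2.N2=(alive,v0)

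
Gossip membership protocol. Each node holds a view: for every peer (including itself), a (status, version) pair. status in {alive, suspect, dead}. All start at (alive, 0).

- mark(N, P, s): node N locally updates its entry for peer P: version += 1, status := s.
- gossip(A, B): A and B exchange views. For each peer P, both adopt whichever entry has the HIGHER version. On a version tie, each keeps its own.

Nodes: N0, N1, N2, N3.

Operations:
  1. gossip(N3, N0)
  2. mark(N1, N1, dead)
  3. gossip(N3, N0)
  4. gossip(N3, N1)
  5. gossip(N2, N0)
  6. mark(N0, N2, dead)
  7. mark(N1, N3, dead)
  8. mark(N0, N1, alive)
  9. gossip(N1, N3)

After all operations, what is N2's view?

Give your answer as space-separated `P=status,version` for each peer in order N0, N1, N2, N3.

Answer: N0=alive,0 N1=alive,0 N2=alive,0 N3=alive,0

Derivation:
Op 1: gossip N3<->N0 -> N3.N0=(alive,v0) N3.N1=(alive,v0) N3.N2=(alive,v0) N3.N3=(alive,v0) | N0.N0=(alive,v0) N0.N1=(alive,v0) N0.N2=(alive,v0) N0.N3=(alive,v0)
Op 2: N1 marks N1=dead -> (dead,v1)
Op 3: gossip N3<->N0 -> N3.N0=(alive,v0) N3.N1=(alive,v0) N3.N2=(alive,v0) N3.N3=(alive,v0) | N0.N0=(alive,v0) N0.N1=(alive,v0) N0.N2=(alive,v0) N0.N3=(alive,v0)
Op 4: gossip N3<->N1 -> N3.N0=(alive,v0) N3.N1=(dead,v1) N3.N2=(alive,v0) N3.N3=(alive,v0) | N1.N0=(alive,v0) N1.N1=(dead,v1) N1.N2=(alive,v0) N1.N3=(alive,v0)
Op 5: gossip N2<->N0 -> N2.N0=(alive,v0) N2.N1=(alive,v0) N2.N2=(alive,v0) N2.N3=(alive,v0) | N0.N0=(alive,v0) N0.N1=(alive,v0) N0.N2=(alive,v0) N0.N3=(alive,v0)
Op 6: N0 marks N2=dead -> (dead,v1)
Op 7: N1 marks N3=dead -> (dead,v1)
Op 8: N0 marks N1=alive -> (alive,v1)
Op 9: gossip N1<->N3 -> N1.N0=(alive,v0) N1.N1=(dead,v1) N1.N2=(alive,v0) N1.N3=(dead,v1) | N3.N0=(alive,v0) N3.N1=(dead,v1) N3.N2=(alive,v0) N3.N3=(dead,v1)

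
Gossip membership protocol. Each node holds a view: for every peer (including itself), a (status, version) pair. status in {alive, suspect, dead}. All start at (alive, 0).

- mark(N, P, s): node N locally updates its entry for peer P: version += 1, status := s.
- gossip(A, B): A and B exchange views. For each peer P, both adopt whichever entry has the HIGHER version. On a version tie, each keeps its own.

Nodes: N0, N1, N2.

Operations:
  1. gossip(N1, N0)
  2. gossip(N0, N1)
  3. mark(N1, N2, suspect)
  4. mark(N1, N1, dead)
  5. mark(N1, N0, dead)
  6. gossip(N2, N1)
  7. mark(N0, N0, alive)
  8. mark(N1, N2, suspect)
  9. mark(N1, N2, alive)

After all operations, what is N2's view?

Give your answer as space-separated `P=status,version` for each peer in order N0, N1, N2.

Op 1: gossip N1<->N0 -> N1.N0=(alive,v0) N1.N1=(alive,v0) N1.N2=(alive,v0) | N0.N0=(alive,v0) N0.N1=(alive,v0) N0.N2=(alive,v0)
Op 2: gossip N0<->N1 -> N0.N0=(alive,v0) N0.N1=(alive,v0) N0.N2=(alive,v0) | N1.N0=(alive,v0) N1.N1=(alive,v0) N1.N2=(alive,v0)
Op 3: N1 marks N2=suspect -> (suspect,v1)
Op 4: N1 marks N1=dead -> (dead,v1)
Op 5: N1 marks N0=dead -> (dead,v1)
Op 6: gossip N2<->N1 -> N2.N0=(dead,v1) N2.N1=(dead,v1) N2.N2=(suspect,v1) | N1.N0=(dead,v1) N1.N1=(dead,v1) N1.N2=(suspect,v1)
Op 7: N0 marks N0=alive -> (alive,v1)
Op 8: N1 marks N2=suspect -> (suspect,v2)
Op 9: N1 marks N2=alive -> (alive,v3)

Answer: N0=dead,1 N1=dead,1 N2=suspect,1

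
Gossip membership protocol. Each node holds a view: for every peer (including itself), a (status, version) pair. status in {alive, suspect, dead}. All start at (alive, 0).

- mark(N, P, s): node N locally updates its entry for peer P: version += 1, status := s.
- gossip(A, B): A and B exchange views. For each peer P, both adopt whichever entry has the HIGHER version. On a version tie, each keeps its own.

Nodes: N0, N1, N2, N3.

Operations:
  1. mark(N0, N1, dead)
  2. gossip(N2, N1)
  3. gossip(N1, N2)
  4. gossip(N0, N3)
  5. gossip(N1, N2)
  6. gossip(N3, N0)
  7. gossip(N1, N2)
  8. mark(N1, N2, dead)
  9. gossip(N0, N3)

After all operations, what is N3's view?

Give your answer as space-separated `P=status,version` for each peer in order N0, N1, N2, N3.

Answer: N0=alive,0 N1=dead,1 N2=alive,0 N3=alive,0

Derivation:
Op 1: N0 marks N1=dead -> (dead,v1)
Op 2: gossip N2<->N1 -> N2.N0=(alive,v0) N2.N1=(alive,v0) N2.N2=(alive,v0) N2.N3=(alive,v0) | N1.N0=(alive,v0) N1.N1=(alive,v0) N1.N2=(alive,v0) N1.N3=(alive,v0)
Op 3: gossip N1<->N2 -> N1.N0=(alive,v0) N1.N1=(alive,v0) N1.N2=(alive,v0) N1.N3=(alive,v0) | N2.N0=(alive,v0) N2.N1=(alive,v0) N2.N2=(alive,v0) N2.N3=(alive,v0)
Op 4: gossip N0<->N3 -> N0.N0=(alive,v0) N0.N1=(dead,v1) N0.N2=(alive,v0) N0.N3=(alive,v0) | N3.N0=(alive,v0) N3.N1=(dead,v1) N3.N2=(alive,v0) N3.N3=(alive,v0)
Op 5: gossip N1<->N2 -> N1.N0=(alive,v0) N1.N1=(alive,v0) N1.N2=(alive,v0) N1.N3=(alive,v0) | N2.N0=(alive,v0) N2.N1=(alive,v0) N2.N2=(alive,v0) N2.N3=(alive,v0)
Op 6: gossip N3<->N0 -> N3.N0=(alive,v0) N3.N1=(dead,v1) N3.N2=(alive,v0) N3.N3=(alive,v0) | N0.N0=(alive,v0) N0.N1=(dead,v1) N0.N2=(alive,v0) N0.N3=(alive,v0)
Op 7: gossip N1<->N2 -> N1.N0=(alive,v0) N1.N1=(alive,v0) N1.N2=(alive,v0) N1.N3=(alive,v0) | N2.N0=(alive,v0) N2.N1=(alive,v0) N2.N2=(alive,v0) N2.N3=(alive,v0)
Op 8: N1 marks N2=dead -> (dead,v1)
Op 9: gossip N0<->N3 -> N0.N0=(alive,v0) N0.N1=(dead,v1) N0.N2=(alive,v0) N0.N3=(alive,v0) | N3.N0=(alive,v0) N3.N1=(dead,v1) N3.N2=(alive,v0) N3.N3=(alive,v0)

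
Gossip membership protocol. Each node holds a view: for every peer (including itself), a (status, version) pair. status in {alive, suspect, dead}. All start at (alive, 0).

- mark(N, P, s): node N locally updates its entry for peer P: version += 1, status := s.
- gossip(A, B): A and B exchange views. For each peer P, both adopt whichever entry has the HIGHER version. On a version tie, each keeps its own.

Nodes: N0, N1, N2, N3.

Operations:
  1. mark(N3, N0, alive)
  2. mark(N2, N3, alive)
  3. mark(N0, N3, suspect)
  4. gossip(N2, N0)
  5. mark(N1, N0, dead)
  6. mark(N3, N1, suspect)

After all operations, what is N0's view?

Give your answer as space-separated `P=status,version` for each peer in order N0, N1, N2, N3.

Op 1: N3 marks N0=alive -> (alive,v1)
Op 2: N2 marks N3=alive -> (alive,v1)
Op 3: N0 marks N3=suspect -> (suspect,v1)
Op 4: gossip N2<->N0 -> N2.N0=(alive,v0) N2.N1=(alive,v0) N2.N2=(alive,v0) N2.N3=(alive,v1) | N0.N0=(alive,v0) N0.N1=(alive,v0) N0.N2=(alive,v0) N0.N3=(suspect,v1)
Op 5: N1 marks N0=dead -> (dead,v1)
Op 6: N3 marks N1=suspect -> (suspect,v1)

Answer: N0=alive,0 N1=alive,0 N2=alive,0 N3=suspect,1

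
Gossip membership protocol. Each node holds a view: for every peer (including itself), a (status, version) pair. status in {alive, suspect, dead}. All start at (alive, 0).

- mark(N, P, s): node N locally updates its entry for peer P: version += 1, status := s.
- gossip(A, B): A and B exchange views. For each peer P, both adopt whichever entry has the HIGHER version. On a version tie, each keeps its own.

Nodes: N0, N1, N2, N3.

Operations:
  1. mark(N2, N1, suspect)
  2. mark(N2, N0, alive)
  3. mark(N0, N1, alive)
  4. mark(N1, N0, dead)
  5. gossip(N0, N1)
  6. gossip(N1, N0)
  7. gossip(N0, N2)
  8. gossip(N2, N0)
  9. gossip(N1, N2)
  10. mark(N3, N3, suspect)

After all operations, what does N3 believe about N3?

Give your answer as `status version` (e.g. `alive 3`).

Op 1: N2 marks N1=suspect -> (suspect,v1)
Op 2: N2 marks N0=alive -> (alive,v1)
Op 3: N0 marks N1=alive -> (alive,v1)
Op 4: N1 marks N0=dead -> (dead,v1)
Op 5: gossip N0<->N1 -> N0.N0=(dead,v1) N0.N1=(alive,v1) N0.N2=(alive,v0) N0.N3=(alive,v0) | N1.N0=(dead,v1) N1.N1=(alive,v1) N1.N2=(alive,v0) N1.N3=(alive,v0)
Op 6: gossip N1<->N0 -> N1.N0=(dead,v1) N1.N1=(alive,v1) N1.N2=(alive,v0) N1.N3=(alive,v0) | N0.N0=(dead,v1) N0.N1=(alive,v1) N0.N2=(alive,v0) N0.N3=(alive,v0)
Op 7: gossip N0<->N2 -> N0.N0=(dead,v1) N0.N1=(alive,v1) N0.N2=(alive,v0) N0.N3=(alive,v0) | N2.N0=(alive,v1) N2.N1=(suspect,v1) N2.N2=(alive,v0) N2.N3=(alive,v0)
Op 8: gossip N2<->N0 -> N2.N0=(alive,v1) N2.N1=(suspect,v1) N2.N2=(alive,v0) N2.N3=(alive,v0) | N0.N0=(dead,v1) N0.N1=(alive,v1) N0.N2=(alive,v0) N0.N3=(alive,v0)
Op 9: gossip N1<->N2 -> N1.N0=(dead,v1) N1.N1=(alive,v1) N1.N2=(alive,v0) N1.N3=(alive,v0) | N2.N0=(alive,v1) N2.N1=(suspect,v1) N2.N2=(alive,v0) N2.N3=(alive,v0)
Op 10: N3 marks N3=suspect -> (suspect,v1)

Answer: suspect 1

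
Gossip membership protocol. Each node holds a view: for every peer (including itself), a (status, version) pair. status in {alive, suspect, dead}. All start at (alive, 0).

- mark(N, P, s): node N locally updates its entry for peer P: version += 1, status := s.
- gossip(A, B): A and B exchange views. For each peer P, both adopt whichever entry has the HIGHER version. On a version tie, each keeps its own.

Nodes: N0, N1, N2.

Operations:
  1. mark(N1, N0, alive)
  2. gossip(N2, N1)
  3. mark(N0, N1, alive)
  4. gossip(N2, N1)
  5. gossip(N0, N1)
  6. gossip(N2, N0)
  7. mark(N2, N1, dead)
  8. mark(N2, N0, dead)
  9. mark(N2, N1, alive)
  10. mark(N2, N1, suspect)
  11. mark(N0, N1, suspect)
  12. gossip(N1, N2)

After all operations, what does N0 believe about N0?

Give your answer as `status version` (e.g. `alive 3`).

Op 1: N1 marks N0=alive -> (alive,v1)
Op 2: gossip N2<->N1 -> N2.N0=(alive,v1) N2.N1=(alive,v0) N2.N2=(alive,v0) | N1.N0=(alive,v1) N1.N1=(alive,v0) N1.N2=(alive,v0)
Op 3: N0 marks N1=alive -> (alive,v1)
Op 4: gossip N2<->N1 -> N2.N0=(alive,v1) N2.N1=(alive,v0) N2.N2=(alive,v0) | N1.N0=(alive,v1) N1.N1=(alive,v0) N1.N2=(alive,v0)
Op 5: gossip N0<->N1 -> N0.N0=(alive,v1) N0.N1=(alive,v1) N0.N2=(alive,v0) | N1.N0=(alive,v1) N1.N1=(alive,v1) N1.N2=(alive,v0)
Op 6: gossip N2<->N0 -> N2.N0=(alive,v1) N2.N1=(alive,v1) N2.N2=(alive,v0) | N0.N0=(alive,v1) N0.N1=(alive,v1) N0.N2=(alive,v0)
Op 7: N2 marks N1=dead -> (dead,v2)
Op 8: N2 marks N0=dead -> (dead,v2)
Op 9: N2 marks N1=alive -> (alive,v3)
Op 10: N2 marks N1=suspect -> (suspect,v4)
Op 11: N0 marks N1=suspect -> (suspect,v2)
Op 12: gossip N1<->N2 -> N1.N0=(dead,v2) N1.N1=(suspect,v4) N1.N2=(alive,v0) | N2.N0=(dead,v2) N2.N1=(suspect,v4) N2.N2=(alive,v0)

Answer: alive 1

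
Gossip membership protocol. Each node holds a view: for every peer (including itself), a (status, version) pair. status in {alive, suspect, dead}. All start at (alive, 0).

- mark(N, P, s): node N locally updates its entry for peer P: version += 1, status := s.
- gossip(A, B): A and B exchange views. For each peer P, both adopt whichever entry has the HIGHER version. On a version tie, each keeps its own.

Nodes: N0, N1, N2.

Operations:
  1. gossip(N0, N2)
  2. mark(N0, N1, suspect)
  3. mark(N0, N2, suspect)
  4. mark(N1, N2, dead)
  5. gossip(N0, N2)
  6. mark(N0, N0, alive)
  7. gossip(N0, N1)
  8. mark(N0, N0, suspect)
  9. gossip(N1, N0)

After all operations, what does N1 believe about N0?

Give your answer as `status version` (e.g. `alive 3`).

Answer: suspect 2

Derivation:
Op 1: gossip N0<->N2 -> N0.N0=(alive,v0) N0.N1=(alive,v0) N0.N2=(alive,v0) | N2.N0=(alive,v0) N2.N1=(alive,v0) N2.N2=(alive,v0)
Op 2: N0 marks N1=suspect -> (suspect,v1)
Op 3: N0 marks N2=suspect -> (suspect,v1)
Op 4: N1 marks N2=dead -> (dead,v1)
Op 5: gossip N0<->N2 -> N0.N0=(alive,v0) N0.N1=(suspect,v1) N0.N2=(suspect,v1) | N2.N0=(alive,v0) N2.N1=(suspect,v1) N2.N2=(suspect,v1)
Op 6: N0 marks N0=alive -> (alive,v1)
Op 7: gossip N0<->N1 -> N0.N0=(alive,v1) N0.N1=(suspect,v1) N0.N2=(suspect,v1) | N1.N0=(alive,v1) N1.N1=(suspect,v1) N1.N2=(dead,v1)
Op 8: N0 marks N0=suspect -> (suspect,v2)
Op 9: gossip N1<->N0 -> N1.N0=(suspect,v2) N1.N1=(suspect,v1) N1.N2=(dead,v1) | N0.N0=(suspect,v2) N0.N1=(suspect,v1) N0.N2=(suspect,v1)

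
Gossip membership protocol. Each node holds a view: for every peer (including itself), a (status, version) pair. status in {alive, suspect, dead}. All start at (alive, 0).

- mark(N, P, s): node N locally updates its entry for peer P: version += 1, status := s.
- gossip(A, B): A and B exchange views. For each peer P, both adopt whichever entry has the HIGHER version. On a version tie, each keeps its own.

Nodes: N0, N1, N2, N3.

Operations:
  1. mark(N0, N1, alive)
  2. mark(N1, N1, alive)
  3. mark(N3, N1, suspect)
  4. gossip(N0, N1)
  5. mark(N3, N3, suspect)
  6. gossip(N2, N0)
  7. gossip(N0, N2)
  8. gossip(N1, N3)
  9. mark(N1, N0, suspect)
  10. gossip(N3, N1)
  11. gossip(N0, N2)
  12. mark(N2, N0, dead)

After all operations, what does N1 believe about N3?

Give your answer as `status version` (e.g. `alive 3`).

Answer: suspect 1

Derivation:
Op 1: N0 marks N1=alive -> (alive,v1)
Op 2: N1 marks N1=alive -> (alive,v1)
Op 3: N3 marks N1=suspect -> (suspect,v1)
Op 4: gossip N0<->N1 -> N0.N0=(alive,v0) N0.N1=(alive,v1) N0.N2=(alive,v0) N0.N3=(alive,v0) | N1.N0=(alive,v0) N1.N1=(alive,v1) N1.N2=(alive,v0) N1.N3=(alive,v0)
Op 5: N3 marks N3=suspect -> (suspect,v1)
Op 6: gossip N2<->N0 -> N2.N0=(alive,v0) N2.N1=(alive,v1) N2.N2=(alive,v0) N2.N3=(alive,v0) | N0.N0=(alive,v0) N0.N1=(alive,v1) N0.N2=(alive,v0) N0.N3=(alive,v0)
Op 7: gossip N0<->N2 -> N0.N0=(alive,v0) N0.N1=(alive,v1) N0.N2=(alive,v0) N0.N3=(alive,v0) | N2.N0=(alive,v0) N2.N1=(alive,v1) N2.N2=(alive,v0) N2.N3=(alive,v0)
Op 8: gossip N1<->N3 -> N1.N0=(alive,v0) N1.N1=(alive,v1) N1.N2=(alive,v0) N1.N3=(suspect,v1) | N3.N0=(alive,v0) N3.N1=(suspect,v1) N3.N2=(alive,v0) N3.N3=(suspect,v1)
Op 9: N1 marks N0=suspect -> (suspect,v1)
Op 10: gossip N3<->N1 -> N3.N0=(suspect,v1) N3.N1=(suspect,v1) N3.N2=(alive,v0) N3.N3=(suspect,v1) | N1.N0=(suspect,v1) N1.N1=(alive,v1) N1.N2=(alive,v0) N1.N3=(suspect,v1)
Op 11: gossip N0<->N2 -> N0.N0=(alive,v0) N0.N1=(alive,v1) N0.N2=(alive,v0) N0.N3=(alive,v0) | N2.N0=(alive,v0) N2.N1=(alive,v1) N2.N2=(alive,v0) N2.N3=(alive,v0)
Op 12: N2 marks N0=dead -> (dead,v1)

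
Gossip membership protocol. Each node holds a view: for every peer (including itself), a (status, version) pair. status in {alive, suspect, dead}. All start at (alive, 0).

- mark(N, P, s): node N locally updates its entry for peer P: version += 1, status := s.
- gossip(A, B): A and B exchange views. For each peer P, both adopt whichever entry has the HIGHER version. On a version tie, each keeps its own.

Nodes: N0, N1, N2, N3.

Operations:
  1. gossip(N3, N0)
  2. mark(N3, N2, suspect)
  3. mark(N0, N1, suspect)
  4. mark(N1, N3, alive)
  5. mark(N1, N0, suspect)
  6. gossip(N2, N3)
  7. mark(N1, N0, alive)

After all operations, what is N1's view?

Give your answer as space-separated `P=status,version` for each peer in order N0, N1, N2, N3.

Answer: N0=alive,2 N1=alive,0 N2=alive,0 N3=alive,1

Derivation:
Op 1: gossip N3<->N0 -> N3.N0=(alive,v0) N3.N1=(alive,v0) N3.N2=(alive,v0) N3.N3=(alive,v0) | N0.N0=(alive,v0) N0.N1=(alive,v0) N0.N2=(alive,v0) N0.N3=(alive,v0)
Op 2: N3 marks N2=suspect -> (suspect,v1)
Op 3: N0 marks N1=suspect -> (suspect,v1)
Op 4: N1 marks N3=alive -> (alive,v1)
Op 5: N1 marks N0=suspect -> (suspect,v1)
Op 6: gossip N2<->N3 -> N2.N0=(alive,v0) N2.N1=(alive,v0) N2.N2=(suspect,v1) N2.N3=(alive,v0) | N3.N0=(alive,v0) N3.N1=(alive,v0) N3.N2=(suspect,v1) N3.N3=(alive,v0)
Op 7: N1 marks N0=alive -> (alive,v2)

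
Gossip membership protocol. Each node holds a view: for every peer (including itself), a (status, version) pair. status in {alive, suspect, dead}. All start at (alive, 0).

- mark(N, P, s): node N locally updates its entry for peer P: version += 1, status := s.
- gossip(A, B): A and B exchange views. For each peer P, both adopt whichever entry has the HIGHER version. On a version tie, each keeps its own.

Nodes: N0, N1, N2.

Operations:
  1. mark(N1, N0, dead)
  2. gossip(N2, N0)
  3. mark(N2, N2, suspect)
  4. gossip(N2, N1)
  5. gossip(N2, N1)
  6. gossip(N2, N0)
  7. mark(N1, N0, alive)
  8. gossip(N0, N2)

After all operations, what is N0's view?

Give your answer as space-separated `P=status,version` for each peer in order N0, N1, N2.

Answer: N0=dead,1 N1=alive,0 N2=suspect,1

Derivation:
Op 1: N1 marks N0=dead -> (dead,v1)
Op 2: gossip N2<->N0 -> N2.N0=(alive,v0) N2.N1=(alive,v0) N2.N2=(alive,v0) | N0.N0=(alive,v0) N0.N1=(alive,v0) N0.N2=(alive,v0)
Op 3: N2 marks N2=suspect -> (suspect,v1)
Op 4: gossip N2<->N1 -> N2.N0=(dead,v1) N2.N1=(alive,v0) N2.N2=(suspect,v1) | N1.N0=(dead,v1) N1.N1=(alive,v0) N1.N2=(suspect,v1)
Op 5: gossip N2<->N1 -> N2.N0=(dead,v1) N2.N1=(alive,v0) N2.N2=(suspect,v1) | N1.N0=(dead,v1) N1.N1=(alive,v0) N1.N2=(suspect,v1)
Op 6: gossip N2<->N0 -> N2.N0=(dead,v1) N2.N1=(alive,v0) N2.N2=(suspect,v1) | N0.N0=(dead,v1) N0.N1=(alive,v0) N0.N2=(suspect,v1)
Op 7: N1 marks N0=alive -> (alive,v2)
Op 8: gossip N0<->N2 -> N0.N0=(dead,v1) N0.N1=(alive,v0) N0.N2=(suspect,v1) | N2.N0=(dead,v1) N2.N1=(alive,v0) N2.N2=(suspect,v1)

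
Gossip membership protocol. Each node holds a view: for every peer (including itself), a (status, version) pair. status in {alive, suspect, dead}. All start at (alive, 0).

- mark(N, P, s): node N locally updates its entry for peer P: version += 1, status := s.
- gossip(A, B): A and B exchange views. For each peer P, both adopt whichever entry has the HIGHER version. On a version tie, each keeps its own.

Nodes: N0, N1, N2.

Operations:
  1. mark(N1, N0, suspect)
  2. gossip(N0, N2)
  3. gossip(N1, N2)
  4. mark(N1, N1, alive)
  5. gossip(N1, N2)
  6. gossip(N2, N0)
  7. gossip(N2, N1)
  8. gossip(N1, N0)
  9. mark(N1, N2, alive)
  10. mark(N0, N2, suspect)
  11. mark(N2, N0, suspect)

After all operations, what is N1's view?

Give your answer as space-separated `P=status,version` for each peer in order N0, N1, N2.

Op 1: N1 marks N0=suspect -> (suspect,v1)
Op 2: gossip N0<->N2 -> N0.N0=(alive,v0) N0.N1=(alive,v0) N0.N2=(alive,v0) | N2.N0=(alive,v0) N2.N1=(alive,v0) N2.N2=(alive,v0)
Op 3: gossip N1<->N2 -> N1.N0=(suspect,v1) N1.N1=(alive,v0) N1.N2=(alive,v0) | N2.N0=(suspect,v1) N2.N1=(alive,v0) N2.N2=(alive,v0)
Op 4: N1 marks N1=alive -> (alive,v1)
Op 5: gossip N1<->N2 -> N1.N0=(suspect,v1) N1.N1=(alive,v1) N1.N2=(alive,v0) | N2.N0=(suspect,v1) N2.N1=(alive,v1) N2.N2=(alive,v0)
Op 6: gossip N2<->N0 -> N2.N0=(suspect,v1) N2.N1=(alive,v1) N2.N2=(alive,v0) | N0.N0=(suspect,v1) N0.N1=(alive,v1) N0.N2=(alive,v0)
Op 7: gossip N2<->N1 -> N2.N0=(suspect,v1) N2.N1=(alive,v1) N2.N2=(alive,v0) | N1.N0=(suspect,v1) N1.N1=(alive,v1) N1.N2=(alive,v0)
Op 8: gossip N1<->N0 -> N1.N0=(suspect,v1) N1.N1=(alive,v1) N1.N2=(alive,v0) | N0.N0=(suspect,v1) N0.N1=(alive,v1) N0.N2=(alive,v0)
Op 9: N1 marks N2=alive -> (alive,v1)
Op 10: N0 marks N2=suspect -> (suspect,v1)
Op 11: N2 marks N0=suspect -> (suspect,v2)

Answer: N0=suspect,1 N1=alive,1 N2=alive,1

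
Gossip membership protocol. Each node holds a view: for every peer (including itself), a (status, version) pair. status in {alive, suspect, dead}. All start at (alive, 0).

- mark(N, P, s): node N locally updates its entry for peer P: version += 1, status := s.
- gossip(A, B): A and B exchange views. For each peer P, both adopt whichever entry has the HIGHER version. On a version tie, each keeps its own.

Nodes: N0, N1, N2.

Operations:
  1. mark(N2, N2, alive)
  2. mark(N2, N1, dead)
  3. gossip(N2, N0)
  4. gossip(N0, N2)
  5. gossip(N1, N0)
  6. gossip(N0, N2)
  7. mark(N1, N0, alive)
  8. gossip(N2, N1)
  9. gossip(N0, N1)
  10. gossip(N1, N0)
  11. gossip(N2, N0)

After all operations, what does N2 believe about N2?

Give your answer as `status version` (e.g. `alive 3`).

Op 1: N2 marks N2=alive -> (alive,v1)
Op 2: N2 marks N1=dead -> (dead,v1)
Op 3: gossip N2<->N0 -> N2.N0=(alive,v0) N2.N1=(dead,v1) N2.N2=(alive,v1) | N0.N0=(alive,v0) N0.N1=(dead,v1) N0.N2=(alive,v1)
Op 4: gossip N0<->N2 -> N0.N0=(alive,v0) N0.N1=(dead,v1) N0.N2=(alive,v1) | N2.N0=(alive,v0) N2.N1=(dead,v1) N2.N2=(alive,v1)
Op 5: gossip N1<->N0 -> N1.N0=(alive,v0) N1.N1=(dead,v1) N1.N2=(alive,v1) | N0.N0=(alive,v0) N0.N1=(dead,v1) N0.N2=(alive,v1)
Op 6: gossip N0<->N2 -> N0.N0=(alive,v0) N0.N1=(dead,v1) N0.N2=(alive,v1) | N2.N0=(alive,v0) N2.N1=(dead,v1) N2.N2=(alive,v1)
Op 7: N1 marks N0=alive -> (alive,v1)
Op 8: gossip N2<->N1 -> N2.N0=(alive,v1) N2.N1=(dead,v1) N2.N2=(alive,v1) | N1.N0=(alive,v1) N1.N1=(dead,v1) N1.N2=(alive,v1)
Op 9: gossip N0<->N1 -> N0.N0=(alive,v1) N0.N1=(dead,v1) N0.N2=(alive,v1) | N1.N0=(alive,v1) N1.N1=(dead,v1) N1.N2=(alive,v1)
Op 10: gossip N1<->N0 -> N1.N0=(alive,v1) N1.N1=(dead,v1) N1.N2=(alive,v1) | N0.N0=(alive,v1) N0.N1=(dead,v1) N0.N2=(alive,v1)
Op 11: gossip N2<->N0 -> N2.N0=(alive,v1) N2.N1=(dead,v1) N2.N2=(alive,v1) | N0.N0=(alive,v1) N0.N1=(dead,v1) N0.N2=(alive,v1)

Answer: alive 1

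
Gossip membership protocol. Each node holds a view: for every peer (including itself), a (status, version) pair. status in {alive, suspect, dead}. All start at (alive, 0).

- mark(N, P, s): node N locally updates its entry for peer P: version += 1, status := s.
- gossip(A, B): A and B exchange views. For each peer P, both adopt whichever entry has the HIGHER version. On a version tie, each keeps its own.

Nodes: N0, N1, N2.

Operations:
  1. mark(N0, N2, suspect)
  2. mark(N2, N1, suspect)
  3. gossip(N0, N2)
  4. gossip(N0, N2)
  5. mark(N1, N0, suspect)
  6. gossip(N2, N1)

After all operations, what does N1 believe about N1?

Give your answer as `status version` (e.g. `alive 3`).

Op 1: N0 marks N2=suspect -> (suspect,v1)
Op 2: N2 marks N1=suspect -> (suspect,v1)
Op 3: gossip N0<->N2 -> N0.N0=(alive,v0) N0.N1=(suspect,v1) N0.N2=(suspect,v1) | N2.N0=(alive,v0) N2.N1=(suspect,v1) N2.N2=(suspect,v1)
Op 4: gossip N0<->N2 -> N0.N0=(alive,v0) N0.N1=(suspect,v1) N0.N2=(suspect,v1) | N2.N0=(alive,v0) N2.N1=(suspect,v1) N2.N2=(suspect,v1)
Op 5: N1 marks N0=suspect -> (suspect,v1)
Op 6: gossip N2<->N1 -> N2.N0=(suspect,v1) N2.N1=(suspect,v1) N2.N2=(suspect,v1) | N1.N0=(suspect,v1) N1.N1=(suspect,v1) N1.N2=(suspect,v1)

Answer: suspect 1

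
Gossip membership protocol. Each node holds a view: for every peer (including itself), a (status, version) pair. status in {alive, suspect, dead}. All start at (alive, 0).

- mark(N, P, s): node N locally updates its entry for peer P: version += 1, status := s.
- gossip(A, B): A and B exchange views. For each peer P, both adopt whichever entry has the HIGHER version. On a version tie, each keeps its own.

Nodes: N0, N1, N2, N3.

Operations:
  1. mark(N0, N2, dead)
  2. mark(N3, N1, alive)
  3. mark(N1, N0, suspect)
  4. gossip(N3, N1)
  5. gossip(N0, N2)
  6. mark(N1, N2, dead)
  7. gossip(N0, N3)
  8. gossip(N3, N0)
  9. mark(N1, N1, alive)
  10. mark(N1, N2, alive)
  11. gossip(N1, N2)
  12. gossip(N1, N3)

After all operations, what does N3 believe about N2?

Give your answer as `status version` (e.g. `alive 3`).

Op 1: N0 marks N2=dead -> (dead,v1)
Op 2: N3 marks N1=alive -> (alive,v1)
Op 3: N1 marks N0=suspect -> (suspect,v1)
Op 4: gossip N3<->N1 -> N3.N0=(suspect,v1) N3.N1=(alive,v1) N3.N2=(alive,v0) N3.N3=(alive,v0) | N1.N0=(suspect,v1) N1.N1=(alive,v1) N1.N2=(alive,v0) N1.N3=(alive,v0)
Op 5: gossip N0<->N2 -> N0.N0=(alive,v0) N0.N1=(alive,v0) N0.N2=(dead,v1) N0.N3=(alive,v0) | N2.N0=(alive,v0) N2.N1=(alive,v0) N2.N2=(dead,v1) N2.N3=(alive,v0)
Op 6: N1 marks N2=dead -> (dead,v1)
Op 7: gossip N0<->N3 -> N0.N0=(suspect,v1) N0.N1=(alive,v1) N0.N2=(dead,v1) N0.N3=(alive,v0) | N3.N0=(suspect,v1) N3.N1=(alive,v1) N3.N2=(dead,v1) N3.N3=(alive,v0)
Op 8: gossip N3<->N0 -> N3.N0=(suspect,v1) N3.N1=(alive,v1) N3.N2=(dead,v1) N3.N3=(alive,v0) | N0.N0=(suspect,v1) N0.N1=(alive,v1) N0.N2=(dead,v1) N0.N3=(alive,v0)
Op 9: N1 marks N1=alive -> (alive,v2)
Op 10: N1 marks N2=alive -> (alive,v2)
Op 11: gossip N1<->N2 -> N1.N0=(suspect,v1) N1.N1=(alive,v2) N1.N2=(alive,v2) N1.N3=(alive,v0) | N2.N0=(suspect,v1) N2.N1=(alive,v2) N2.N2=(alive,v2) N2.N3=(alive,v0)
Op 12: gossip N1<->N3 -> N1.N0=(suspect,v1) N1.N1=(alive,v2) N1.N2=(alive,v2) N1.N3=(alive,v0) | N3.N0=(suspect,v1) N3.N1=(alive,v2) N3.N2=(alive,v2) N3.N3=(alive,v0)

Answer: alive 2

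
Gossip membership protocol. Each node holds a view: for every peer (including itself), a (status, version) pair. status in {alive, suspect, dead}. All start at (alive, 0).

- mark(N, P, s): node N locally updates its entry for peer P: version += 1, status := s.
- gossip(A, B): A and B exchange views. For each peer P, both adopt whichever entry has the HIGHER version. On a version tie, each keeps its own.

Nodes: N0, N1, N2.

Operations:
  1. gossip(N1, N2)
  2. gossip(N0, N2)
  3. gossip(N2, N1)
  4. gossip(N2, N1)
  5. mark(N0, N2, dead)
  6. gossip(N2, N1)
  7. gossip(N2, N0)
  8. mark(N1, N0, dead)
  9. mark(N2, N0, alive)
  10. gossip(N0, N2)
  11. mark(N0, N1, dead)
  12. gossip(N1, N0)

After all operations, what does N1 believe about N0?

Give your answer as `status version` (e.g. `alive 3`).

Answer: dead 1

Derivation:
Op 1: gossip N1<->N2 -> N1.N0=(alive,v0) N1.N1=(alive,v0) N1.N2=(alive,v0) | N2.N0=(alive,v0) N2.N1=(alive,v0) N2.N2=(alive,v0)
Op 2: gossip N0<->N2 -> N0.N0=(alive,v0) N0.N1=(alive,v0) N0.N2=(alive,v0) | N2.N0=(alive,v0) N2.N1=(alive,v0) N2.N2=(alive,v0)
Op 3: gossip N2<->N1 -> N2.N0=(alive,v0) N2.N1=(alive,v0) N2.N2=(alive,v0) | N1.N0=(alive,v0) N1.N1=(alive,v0) N1.N2=(alive,v0)
Op 4: gossip N2<->N1 -> N2.N0=(alive,v0) N2.N1=(alive,v0) N2.N2=(alive,v0) | N1.N0=(alive,v0) N1.N1=(alive,v0) N1.N2=(alive,v0)
Op 5: N0 marks N2=dead -> (dead,v1)
Op 6: gossip N2<->N1 -> N2.N0=(alive,v0) N2.N1=(alive,v0) N2.N2=(alive,v0) | N1.N0=(alive,v0) N1.N1=(alive,v0) N1.N2=(alive,v0)
Op 7: gossip N2<->N0 -> N2.N0=(alive,v0) N2.N1=(alive,v0) N2.N2=(dead,v1) | N0.N0=(alive,v0) N0.N1=(alive,v0) N0.N2=(dead,v1)
Op 8: N1 marks N0=dead -> (dead,v1)
Op 9: N2 marks N0=alive -> (alive,v1)
Op 10: gossip N0<->N2 -> N0.N0=(alive,v1) N0.N1=(alive,v0) N0.N2=(dead,v1) | N2.N0=(alive,v1) N2.N1=(alive,v0) N2.N2=(dead,v1)
Op 11: N0 marks N1=dead -> (dead,v1)
Op 12: gossip N1<->N0 -> N1.N0=(dead,v1) N1.N1=(dead,v1) N1.N2=(dead,v1) | N0.N0=(alive,v1) N0.N1=(dead,v1) N0.N2=(dead,v1)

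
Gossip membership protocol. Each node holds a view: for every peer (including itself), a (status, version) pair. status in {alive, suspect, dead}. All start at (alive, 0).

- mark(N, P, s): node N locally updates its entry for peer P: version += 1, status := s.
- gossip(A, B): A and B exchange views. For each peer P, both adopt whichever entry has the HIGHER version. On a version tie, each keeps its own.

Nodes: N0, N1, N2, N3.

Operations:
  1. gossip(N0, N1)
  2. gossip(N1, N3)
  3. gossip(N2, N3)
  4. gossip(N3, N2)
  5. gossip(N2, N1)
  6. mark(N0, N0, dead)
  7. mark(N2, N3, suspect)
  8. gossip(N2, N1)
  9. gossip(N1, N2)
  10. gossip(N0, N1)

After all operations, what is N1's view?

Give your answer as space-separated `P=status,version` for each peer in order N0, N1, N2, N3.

Answer: N0=dead,1 N1=alive,0 N2=alive,0 N3=suspect,1

Derivation:
Op 1: gossip N0<->N1 -> N0.N0=(alive,v0) N0.N1=(alive,v0) N0.N2=(alive,v0) N0.N3=(alive,v0) | N1.N0=(alive,v0) N1.N1=(alive,v0) N1.N2=(alive,v0) N1.N3=(alive,v0)
Op 2: gossip N1<->N3 -> N1.N0=(alive,v0) N1.N1=(alive,v0) N1.N2=(alive,v0) N1.N3=(alive,v0) | N3.N0=(alive,v0) N3.N1=(alive,v0) N3.N2=(alive,v0) N3.N3=(alive,v0)
Op 3: gossip N2<->N3 -> N2.N0=(alive,v0) N2.N1=(alive,v0) N2.N2=(alive,v0) N2.N3=(alive,v0) | N3.N0=(alive,v0) N3.N1=(alive,v0) N3.N2=(alive,v0) N3.N3=(alive,v0)
Op 4: gossip N3<->N2 -> N3.N0=(alive,v0) N3.N1=(alive,v0) N3.N2=(alive,v0) N3.N3=(alive,v0) | N2.N0=(alive,v0) N2.N1=(alive,v0) N2.N2=(alive,v0) N2.N3=(alive,v0)
Op 5: gossip N2<->N1 -> N2.N0=(alive,v0) N2.N1=(alive,v0) N2.N2=(alive,v0) N2.N3=(alive,v0) | N1.N0=(alive,v0) N1.N1=(alive,v0) N1.N2=(alive,v0) N1.N3=(alive,v0)
Op 6: N0 marks N0=dead -> (dead,v1)
Op 7: N2 marks N3=suspect -> (suspect,v1)
Op 8: gossip N2<->N1 -> N2.N0=(alive,v0) N2.N1=(alive,v0) N2.N2=(alive,v0) N2.N3=(suspect,v1) | N1.N0=(alive,v0) N1.N1=(alive,v0) N1.N2=(alive,v0) N1.N3=(suspect,v1)
Op 9: gossip N1<->N2 -> N1.N0=(alive,v0) N1.N1=(alive,v0) N1.N2=(alive,v0) N1.N3=(suspect,v1) | N2.N0=(alive,v0) N2.N1=(alive,v0) N2.N2=(alive,v0) N2.N3=(suspect,v1)
Op 10: gossip N0<->N1 -> N0.N0=(dead,v1) N0.N1=(alive,v0) N0.N2=(alive,v0) N0.N3=(suspect,v1) | N1.N0=(dead,v1) N1.N1=(alive,v0) N1.N2=(alive,v0) N1.N3=(suspect,v1)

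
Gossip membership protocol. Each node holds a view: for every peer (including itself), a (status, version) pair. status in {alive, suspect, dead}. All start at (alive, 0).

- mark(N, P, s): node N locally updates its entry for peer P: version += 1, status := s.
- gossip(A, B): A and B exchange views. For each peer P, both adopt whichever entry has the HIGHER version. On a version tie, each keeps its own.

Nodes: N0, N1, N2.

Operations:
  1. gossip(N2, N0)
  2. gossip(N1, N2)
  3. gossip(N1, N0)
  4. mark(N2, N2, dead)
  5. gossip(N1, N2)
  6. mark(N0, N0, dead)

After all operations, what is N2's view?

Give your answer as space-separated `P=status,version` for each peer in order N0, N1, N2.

Op 1: gossip N2<->N0 -> N2.N0=(alive,v0) N2.N1=(alive,v0) N2.N2=(alive,v0) | N0.N0=(alive,v0) N0.N1=(alive,v0) N0.N2=(alive,v0)
Op 2: gossip N1<->N2 -> N1.N0=(alive,v0) N1.N1=(alive,v0) N1.N2=(alive,v0) | N2.N0=(alive,v0) N2.N1=(alive,v0) N2.N2=(alive,v0)
Op 3: gossip N1<->N0 -> N1.N0=(alive,v0) N1.N1=(alive,v0) N1.N2=(alive,v0) | N0.N0=(alive,v0) N0.N1=(alive,v0) N0.N2=(alive,v0)
Op 4: N2 marks N2=dead -> (dead,v1)
Op 5: gossip N1<->N2 -> N1.N0=(alive,v0) N1.N1=(alive,v0) N1.N2=(dead,v1) | N2.N0=(alive,v0) N2.N1=(alive,v0) N2.N2=(dead,v1)
Op 6: N0 marks N0=dead -> (dead,v1)

Answer: N0=alive,0 N1=alive,0 N2=dead,1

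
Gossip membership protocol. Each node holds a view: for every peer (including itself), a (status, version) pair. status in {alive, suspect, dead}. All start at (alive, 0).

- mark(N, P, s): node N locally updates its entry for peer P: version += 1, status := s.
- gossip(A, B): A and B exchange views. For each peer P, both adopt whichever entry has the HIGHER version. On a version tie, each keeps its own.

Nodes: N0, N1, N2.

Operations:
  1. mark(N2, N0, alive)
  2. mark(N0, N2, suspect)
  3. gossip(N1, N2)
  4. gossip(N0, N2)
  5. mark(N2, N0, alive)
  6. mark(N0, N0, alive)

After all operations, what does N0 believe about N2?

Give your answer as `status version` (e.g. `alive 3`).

Answer: suspect 1

Derivation:
Op 1: N2 marks N0=alive -> (alive,v1)
Op 2: N0 marks N2=suspect -> (suspect,v1)
Op 3: gossip N1<->N2 -> N1.N0=(alive,v1) N1.N1=(alive,v0) N1.N2=(alive,v0) | N2.N0=(alive,v1) N2.N1=(alive,v0) N2.N2=(alive,v0)
Op 4: gossip N0<->N2 -> N0.N0=(alive,v1) N0.N1=(alive,v0) N0.N2=(suspect,v1) | N2.N0=(alive,v1) N2.N1=(alive,v0) N2.N2=(suspect,v1)
Op 5: N2 marks N0=alive -> (alive,v2)
Op 6: N0 marks N0=alive -> (alive,v2)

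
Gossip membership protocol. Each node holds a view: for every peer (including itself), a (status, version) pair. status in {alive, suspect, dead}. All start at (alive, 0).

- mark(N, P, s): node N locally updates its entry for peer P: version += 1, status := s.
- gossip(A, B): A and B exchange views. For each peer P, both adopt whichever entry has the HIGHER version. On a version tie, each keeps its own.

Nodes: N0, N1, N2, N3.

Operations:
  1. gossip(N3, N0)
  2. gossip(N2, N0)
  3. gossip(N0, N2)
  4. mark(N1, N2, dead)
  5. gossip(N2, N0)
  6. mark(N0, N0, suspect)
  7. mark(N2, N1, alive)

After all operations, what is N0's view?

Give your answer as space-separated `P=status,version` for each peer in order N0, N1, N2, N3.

Answer: N0=suspect,1 N1=alive,0 N2=alive,0 N3=alive,0

Derivation:
Op 1: gossip N3<->N0 -> N3.N0=(alive,v0) N3.N1=(alive,v0) N3.N2=(alive,v0) N3.N3=(alive,v0) | N0.N0=(alive,v0) N0.N1=(alive,v0) N0.N2=(alive,v0) N0.N3=(alive,v0)
Op 2: gossip N2<->N0 -> N2.N0=(alive,v0) N2.N1=(alive,v0) N2.N2=(alive,v0) N2.N3=(alive,v0) | N0.N0=(alive,v0) N0.N1=(alive,v0) N0.N2=(alive,v0) N0.N3=(alive,v0)
Op 3: gossip N0<->N2 -> N0.N0=(alive,v0) N0.N1=(alive,v0) N0.N2=(alive,v0) N0.N3=(alive,v0) | N2.N0=(alive,v0) N2.N1=(alive,v0) N2.N2=(alive,v0) N2.N3=(alive,v0)
Op 4: N1 marks N2=dead -> (dead,v1)
Op 5: gossip N2<->N0 -> N2.N0=(alive,v0) N2.N1=(alive,v0) N2.N2=(alive,v0) N2.N3=(alive,v0) | N0.N0=(alive,v0) N0.N1=(alive,v0) N0.N2=(alive,v0) N0.N3=(alive,v0)
Op 6: N0 marks N0=suspect -> (suspect,v1)
Op 7: N2 marks N1=alive -> (alive,v1)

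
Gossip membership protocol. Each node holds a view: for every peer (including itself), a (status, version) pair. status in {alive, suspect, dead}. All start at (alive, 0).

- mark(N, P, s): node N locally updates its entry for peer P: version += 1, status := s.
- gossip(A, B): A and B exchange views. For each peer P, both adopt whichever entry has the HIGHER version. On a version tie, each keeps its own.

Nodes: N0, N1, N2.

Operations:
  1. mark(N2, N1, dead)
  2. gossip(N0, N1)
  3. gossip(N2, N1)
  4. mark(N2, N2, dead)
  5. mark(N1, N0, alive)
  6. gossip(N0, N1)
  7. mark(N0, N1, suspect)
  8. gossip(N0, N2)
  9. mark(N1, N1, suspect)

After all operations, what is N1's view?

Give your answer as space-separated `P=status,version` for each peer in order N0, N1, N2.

Answer: N0=alive,1 N1=suspect,2 N2=alive,0

Derivation:
Op 1: N2 marks N1=dead -> (dead,v1)
Op 2: gossip N0<->N1 -> N0.N0=(alive,v0) N0.N1=(alive,v0) N0.N2=(alive,v0) | N1.N0=(alive,v0) N1.N1=(alive,v0) N1.N2=(alive,v0)
Op 3: gossip N2<->N1 -> N2.N0=(alive,v0) N2.N1=(dead,v1) N2.N2=(alive,v0) | N1.N0=(alive,v0) N1.N1=(dead,v1) N1.N2=(alive,v0)
Op 4: N2 marks N2=dead -> (dead,v1)
Op 5: N1 marks N0=alive -> (alive,v1)
Op 6: gossip N0<->N1 -> N0.N0=(alive,v1) N0.N1=(dead,v1) N0.N2=(alive,v0) | N1.N0=(alive,v1) N1.N1=(dead,v1) N1.N2=(alive,v0)
Op 7: N0 marks N1=suspect -> (suspect,v2)
Op 8: gossip N0<->N2 -> N0.N0=(alive,v1) N0.N1=(suspect,v2) N0.N2=(dead,v1) | N2.N0=(alive,v1) N2.N1=(suspect,v2) N2.N2=(dead,v1)
Op 9: N1 marks N1=suspect -> (suspect,v2)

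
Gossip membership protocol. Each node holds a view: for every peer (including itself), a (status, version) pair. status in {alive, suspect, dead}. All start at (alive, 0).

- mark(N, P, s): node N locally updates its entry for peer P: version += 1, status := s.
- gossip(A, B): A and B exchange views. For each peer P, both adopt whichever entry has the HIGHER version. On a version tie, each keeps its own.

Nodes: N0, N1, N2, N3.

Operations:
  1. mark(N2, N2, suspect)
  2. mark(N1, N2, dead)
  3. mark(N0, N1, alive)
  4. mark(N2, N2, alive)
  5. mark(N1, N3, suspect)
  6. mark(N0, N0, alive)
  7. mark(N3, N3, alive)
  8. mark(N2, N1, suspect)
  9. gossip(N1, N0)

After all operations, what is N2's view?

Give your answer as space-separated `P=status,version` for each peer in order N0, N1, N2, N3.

Op 1: N2 marks N2=suspect -> (suspect,v1)
Op 2: N1 marks N2=dead -> (dead,v1)
Op 3: N0 marks N1=alive -> (alive,v1)
Op 4: N2 marks N2=alive -> (alive,v2)
Op 5: N1 marks N3=suspect -> (suspect,v1)
Op 6: N0 marks N0=alive -> (alive,v1)
Op 7: N3 marks N3=alive -> (alive,v1)
Op 8: N2 marks N1=suspect -> (suspect,v1)
Op 9: gossip N1<->N0 -> N1.N0=(alive,v1) N1.N1=(alive,v1) N1.N2=(dead,v1) N1.N3=(suspect,v1) | N0.N0=(alive,v1) N0.N1=(alive,v1) N0.N2=(dead,v1) N0.N3=(suspect,v1)

Answer: N0=alive,0 N1=suspect,1 N2=alive,2 N3=alive,0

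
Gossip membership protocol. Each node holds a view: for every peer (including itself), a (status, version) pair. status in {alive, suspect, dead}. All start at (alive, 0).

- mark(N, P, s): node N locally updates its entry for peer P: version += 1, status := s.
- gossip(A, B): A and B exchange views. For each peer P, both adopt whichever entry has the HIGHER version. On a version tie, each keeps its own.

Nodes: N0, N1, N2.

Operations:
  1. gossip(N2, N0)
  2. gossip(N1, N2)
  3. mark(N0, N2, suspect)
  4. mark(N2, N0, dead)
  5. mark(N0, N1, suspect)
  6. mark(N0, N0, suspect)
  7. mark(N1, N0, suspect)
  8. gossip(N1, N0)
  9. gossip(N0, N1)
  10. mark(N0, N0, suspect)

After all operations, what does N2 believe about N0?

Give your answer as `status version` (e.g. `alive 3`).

Op 1: gossip N2<->N0 -> N2.N0=(alive,v0) N2.N1=(alive,v0) N2.N2=(alive,v0) | N0.N0=(alive,v0) N0.N1=(alive,v0) N0.N2=(alive,v0)
Op 2: gossip N1<->N2 -> N1.N0=(alive,v0) N1.N1=(alive,v0) N1.N2=(alive,v0) | N2.N0=(alive,v0) N2.N1=(alive,v0) N2.N2=(alive,v0)
Op 3: N0 marks N2=suspect -> (suspect,v1)
Op 4: N2 marks N0=dead -> (dead,v1)
Op 5: N0 marks N1=suspect -> (suspect,v1)
Op 6: N0 marks N0=suspect -> (suspect,v1)
Op 7: N1 marks N0=suspect -> (suspect,v1)
Op 8: gossip N1<->N0 -> N1.N0=(suspect,v1) N1.N1=(suspect,v1) N1.N2=(suspect,v1) | N0.N0=(suspect,v1) N0.N1=(suspect,v1) N0.N2=(suspect,v1)
Op 9: gossip N0<->N1 -> N0.N0=(suspect,v1) N0.N1=(suspect,v1) N0.N2=(suspect,v1) | N1.N0=(suspect,v1) N1.N1=(suspect,v1) N1.N2=(suspect,v1)
Op 10: N0 marks N0=suspect -> (suspect,v2)

Answer: dead 1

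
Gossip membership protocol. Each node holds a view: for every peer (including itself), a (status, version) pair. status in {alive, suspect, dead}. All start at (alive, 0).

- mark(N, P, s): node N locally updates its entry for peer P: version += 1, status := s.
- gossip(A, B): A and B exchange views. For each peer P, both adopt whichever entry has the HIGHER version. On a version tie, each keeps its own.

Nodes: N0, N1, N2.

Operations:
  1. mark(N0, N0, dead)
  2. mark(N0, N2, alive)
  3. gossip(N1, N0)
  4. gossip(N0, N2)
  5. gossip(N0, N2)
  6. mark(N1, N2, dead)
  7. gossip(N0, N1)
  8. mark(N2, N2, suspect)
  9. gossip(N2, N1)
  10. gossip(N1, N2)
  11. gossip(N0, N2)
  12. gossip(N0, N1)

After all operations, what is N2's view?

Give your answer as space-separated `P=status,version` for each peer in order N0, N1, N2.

Op 1: N0 marks N0=dead -> (dead,v1)
Op 2: N0 marks N2=alive -> (alive,v1)
Op 3: gossip N1<->N0 -> N1.N0=(dead,v1) N1.N1=(alive,v0) N1.N2=(alive,v1) | N0.N0=(dead,v1) N0.N1=(alive,v0) N0.N2=(alive,v1)
Op 4: gossip N0<->N2 -> N0.N0=(dead,v1) N0.N1=(alive,v0) N0.N2=(alive,v1) | N2.N0=(dead,v1) N2.N1=(alive,v0) N2.N2=(alive,v1)
Op 5: gossip N0<->N2 -> N0.N0=(dead,v1) N0.N1=(alive,v0) N0.N2=(alive,v1) | N2.N0=(dead,v1) N2.N1=(alive,v0) N2.N2=(alive,v1)
Op 6: N1 marks N2=dead -> (dead,v2)
Op 7: gossip N0<->N1 -> N0.N0=(dead,v1) N0.N1=(alive,v0) N0.N2=(dead,v2) | N1.N0=(dead,v1) N1.N1=(alive,v0) N1.N2=(dead,v2)
Op 8: N2 marks N2=suspect -> (suspect,v2)
Op 9: gossip N2<->N1 -> N2.N0=(dead,v1) N2.N1=(alive,v0) N2.N2=(suspect,v2) | N1.N0=(dead,v1) N1.N1=(alive,v0) N1.N2=(dead,v2)
Op 10: gossip N1<->N2 -> N1.N0=(dead,v1) N1.N1=(alive,v0) N1.N2=(dead,v2) | N2.N0=(dead,v1) N2.N1=(alive,v0) N2.N2=(suspect,v2)
Op 11: gossip N0<->N2 -> N0.N0=(dead,v1) N0.N1=(alive,v0) N0.N2=(dead,v2) | N2.N0=(dead,v1) N2.N1=(alive,v0) N2.N2=(suspect,v2)
Op 12: gossip N0<->N1 -> N0.N0=(dead,v1) N0.N1=(alive,v0) N0.N2=(dead,v2) | N1.N0=(dead,v1) N1.N1=(alive,v0) N1.N2=(dead,v2)

Answer: N0=dead,1 N1=alive,0 N2=suspect,2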